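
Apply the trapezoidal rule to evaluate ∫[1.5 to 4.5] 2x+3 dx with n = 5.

f(x) = 2x+3
a = 1.5, b = 4.5, n = 5
h = (b - a)/n = 0.600000

Trapezoidal rule: (h/2)[f(x₀) + 2f(x₁) + 2f(x₂) + ... + f(xₙ)]

x_0 = 1.5000, f(x_0) = 6.000000, coefficient = 1
x_1 = 2.1000, f(x_1) = 7.200000, coefficient = 2
x_2 = 2.7000, f(x_2) = 8.400000, coefficient = 2
x_3 = 3.3000, f(x_3) = 9.600000, coefficient = 2
x_4 = 3.9000, f(x_4) = 10.800000, coefficient = 2
x_5 = 4.5000, f(x_5) = 12.000000, coefficient = 1

I ≈ (0.600000/2) × 90.000000 = 27.000000
Exact value: 27.000000
Error: 0.000000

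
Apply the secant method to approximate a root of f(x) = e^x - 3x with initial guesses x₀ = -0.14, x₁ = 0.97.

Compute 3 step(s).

f(x) = e^x - 3x
x₀ = -0.14, x₁ = 0.97

Secant formula: x_{n+1} = x_n - f(x_n)(x_n - x_{n-1})/(f(x_n) - f(x_{n-1}))

Iteration 1:
  f(-0.140000) = 1.289358
  f(0.970000) = -0.272056
  x_2 = 0.970000 - (-0.272056)×(0.970000 - (-0.140000))/(-0.272056 - 1.289358)
       = 0.776597
Iteration 2:
  f(0.970000) = -0.272056
  f(0.776597) = -0.155730
  x_3 = 0.776597 - (-0.155730)×(0.776597 - 0.970000)/(-0.155730 - (-0.272056))
       = 0.517681
Iteration 3:
  f(0.776597) = -0.155730
  f(0.517681) = 0.125088
  x_4 = 0.517681 - 0.125088×(0.517681 - 0.776597)/(0.125088 - (-0.155730))
       = 0.633013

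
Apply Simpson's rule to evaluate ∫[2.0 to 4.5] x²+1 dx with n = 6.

f(x) = x²+1
a = 2.0, b = 4.5, n = 6
h = (b - a)/n = 0.416667

Simpson's rule: (h/3)[f(x₀) + 4f(x₁) + 2f(x₂) + ... + f(xₙ)]

x_0 = 2.0000, f(x_0) = 5.000000, coefficient = 1
x_1 = 2.4167, f(x_1) = 6.840278, coefficient = 4
x_2 = 2.8333, f(x_2) = 9.027778, coefficient = 2
x_3 = 3.2500, f(x_3) = 11.562500, coefficient = 4
x_4 = 3.6667, f(x_4) = 14.444444, coefficient = 2
x_5 = 4.0833, f(x_5) = 17.673611, coefficient = 4
x_6 = 4.5000, f(x_6) = 21.250000, coefficient = 1

I ≈ (0.416667/3) × 217.500000 = 30.208333
Exact value: 30.208333
Error: 0.000000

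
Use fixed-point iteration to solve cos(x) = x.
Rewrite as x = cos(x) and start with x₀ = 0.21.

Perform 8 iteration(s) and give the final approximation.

Equation: cos(x) = x
Fixed-point form: x = cos(x)
x₀ = 0.21

x_1 = g(0.210000) = 0.978031
x_2 = g(0.978031) = 0.558657
x_3 = g(0.558657) = 0.847968
x_4 = g(0.847968) = 0.661509
x_5 = g(0.661509) = 0.789066
x_6 = g(0.789066) = 0.704508
x_7 = g(0.704508) = 0.761930
x_8 = g(0.761930) = 0.723505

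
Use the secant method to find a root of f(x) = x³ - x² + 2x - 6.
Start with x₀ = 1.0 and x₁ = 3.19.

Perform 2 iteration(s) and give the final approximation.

f(x) = x³ - x² + 2x - 6
x₀ = 1.0, x₁ = 3.19

Secant formula: x_{n+1} = x_n - f(x_n)(x_n - x_{n-1})/(f(x_n) - f(x_{n-1}))

Iteration 1:
  f(1.000000) = -4.000000
  f(3.190000) = 22.665659
  x_2 = 3.190000 - 22.665659×(3.190000 - 1.000000)/(22.665659 - (-4.000000))
       = 1.328512
Iteration 2:
  f(3.190000) = 22.665659
  f(1.328512) = -2.763169
  x_3 = 1.328512 - (-2.763169)×(1.328512 - 3.190000)/(-2.763169 - 22.665659)
       = 1.530787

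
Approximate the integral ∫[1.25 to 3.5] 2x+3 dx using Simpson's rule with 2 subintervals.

f(x) = 2x+3
a = 1.25, b = 3.5, n = 2
h = (b - a)/n = 1.125000

Simpson's rule: (h/3)[f(x₀) + 4f(x₁) + 2f(x₂) + ... + f(xₙ)]

x_0 = 1.2500, f(x_0) = 5.500000, coefficient = 1
x_1 = 2.3750, f(x_1) = 7.750000, coefficient = 4
x_2 = 3.5000, f(x_2) = 10.000000, coefficient = 1

I ≈ (1.125000/3) × 46.500000 = 17.437500
Exact value: 17.437500
Error: 0.000000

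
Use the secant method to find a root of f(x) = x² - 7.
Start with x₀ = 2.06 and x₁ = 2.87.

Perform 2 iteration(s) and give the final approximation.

f(x) = x² - 7
x₀ = 2.06, x₁ = 2.87

Secant formula: x_{n+1} = x_n - f(x_n)(x_n - x_{n-1})/(f(x_n) - f(x_{n-1}))

Iteration 1:
  f(2.060000) = -2.756400
  f(2.870000) = 1.236900
  x_2 = 2.870000 - 1.236900×(2.870000 - 2.060000)/(1.236900 - (-2.756400))
       = 2.619108
Iteration 2:
  f(2.870000) = 1.236900
  f(2.619108) = -0.140276
  x_3 = 2.619108 - (-0.140276)×(2.619108 - 2.870000)/(-0.140276 - 1.236900)
       = 2.644663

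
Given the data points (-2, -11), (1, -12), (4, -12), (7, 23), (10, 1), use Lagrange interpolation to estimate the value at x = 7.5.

Lagrange interpolation formula:
P(x) = Σ yᵢ × Lᵢ(x)
where Lᵢ(x) = Π_{j≠i} (x - xⱼ)/(xᵢ - xⱼ)

L_0(7.5) = (7.5 - 1)/(-2 - 1) × (7.5 - 4)/(-2 - 4) × (7.5 - 7)/(-2 - 7) × (7.5 - 10)/(-2 - 10) = -0.014628
L_1(7.5) = (7.5 - (-2))/(1 - (-2)) × (7.5 - 4)/(1 - 4) × (7.5 - 7)/(1 - 7) × (7.5 - 10)/(1 - 10) = 0.085520
L_2(7.5) = (7.5 - (-2))/(4 - (-2)) × (7.5 - 1)/(4 - 1) × (7.5 - 7)/(4 - 7) × (7.5 - 10)/(4 - 10) = -0.238233
L_3(7.5) = (7.5 - (-2))/(7 - (-2)) × (7.5 - 1)/(7 - 1) × (7.5 - 4)/(7 - 4) × (7.5 - 10)/(7 - 10) = 1.111754
L_4(7.5) = (7.5 - (-2))/(10 - (-2)) × (7.5 - 1)/(10 - 1) × (7.5 - 4)/(10 - 4) × (7.5 - 7)/(10 - 7) = 0.055588

P(7.5) = (-11)×L_0(7.5) + (-12)×L_1(7.5) + (-12)×L_2(7.5) + 23×L_3(7.5) + 1×L_4(7.5)
P(7.5) = 27.619406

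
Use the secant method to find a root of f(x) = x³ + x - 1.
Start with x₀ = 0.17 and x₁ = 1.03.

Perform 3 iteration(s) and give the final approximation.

f(x) = x³ + x - 1
x₀ = 0.17, x₁ = 1.03

Secant formula: x_{n+1} = x_n - f(x_n)(x_n - x_{n-1})/(f(x_n) - f(x_{n-1}))

Iteration 1:
  f(0.170000) = -0.825087
  f(1.030000) = 1.122727
  x_2 = 1.030000 - 1.122727×(1.030000 - 0.170000)/(1.122727 - (-0.825087))
       = 0.534293
Iteration 2:
  f(1.030000) = 1.122727
  f(0.534293) = -0.313183
  x_3 = 0.534293 - (-0.313183)×(0.534293 - 1.030000)/(-0.313183 - 1.122727)
       = 0.642410
Iteration 3:
  f(0.534293) = -0.313183
  f(0.642410) = -0.092472
  x_4 = 0.642410 - (-0.092472)×(0.642410 - 0.534293)/(-0.092472 - (-0.313183))
       = 0.687709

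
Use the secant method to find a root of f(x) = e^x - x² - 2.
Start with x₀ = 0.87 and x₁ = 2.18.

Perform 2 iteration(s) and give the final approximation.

f(x) = e^x - x² - 2
x₀ = 0.87, x₁ = 2.18

Secant formula: x_{n+1} = x_n - f(x_n)(x_n - x_{n-1})/(f(x_n) - f(x_{n-1}))

Iteration 1:
  f(0.870000) = -0.369989
  f(2.180000) = 2.093906
  x_2 = 2.180000 - 2.093906×(2.180000 - 0.870000)/(2.093906 - (-0.369989))
       = 1.066715
Iteration 2:
  f(2.180000) = 2.093906
  f(1.066715) = -0.232063
  x_3 = 1.066715 - (-0.232063)×(1.066715 - 2.180000)/(-0.232063 - 2.093906)
       = 1.177788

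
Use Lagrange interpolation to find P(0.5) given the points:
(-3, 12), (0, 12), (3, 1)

Lagrange interpolation formula:
P(x) = Σ yᵢ × Lᵢ(x)
where Lᵢ(x) = Π_{j≠i} (x - xⱼ)/(xᵢ - xⱼ)

L_0(0.5) = (0.5 - 0)/(-3 - 0) × (0.5 - 3)/(-3 - 3) = -0.069444
L_1(0.5) = (0.5 - (-3))/(0 - (-3)) × (0.5 - 3)/(0 - 3) = 0.972222
L_2(0.5) = (0.5 - (-3))/(3 - (-3)) × (0.5 - 0)/(3 - 0) = 0.097222

P(0.5) = 12×L_0(0.5) + 12×L_1(0.5) + 1×L_2(0.5)
P(0.5) = 10.930556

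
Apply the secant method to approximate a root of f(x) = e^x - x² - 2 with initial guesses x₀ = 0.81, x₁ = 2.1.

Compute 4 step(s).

f(x) = e^x - x² - 2
x₀ = 0.81, x₁ = 2.1

Secant formula: x_{n+1} = x_n - f(x_n)(x_n - x_{n-1})/(f(x_n) - f(x_{n-1}))

Iteration 1:
  f(0.810000) = -0.408192
  f(2.100000) = 1.756170
  x_2 = 2.100000 - 1.756170×(2.100000 - 0.810000)/(1.756170 - (-0.408192))
       = 1.053290
Iteration 2:
  f(2.100000) = 1.756170
  f(1.053290) = -0.242352
  x_3 = 1.053290 - (-0.242352)×(1.053290 - 2.100000)/(-0.242352 - 1.756170)
       = 1.180220
Iteration 3:
  f(1.053290) = -0.242352
  f(1.180220) = -0.137829
  x_4 = 1.180220 - (-0.137829)×(1.180220 - 1.053290)/(-0.137829 - (-0.242352))
       = 1.347597
Iteration 4:
  f(1.180220) = -0.137829
  f(1.347597) = 0.032149
  x_5 = 1.347597 - 0.032149×(1.347597 - 1.180220)/(0.032149 - (-0.137829))
       = 1.315939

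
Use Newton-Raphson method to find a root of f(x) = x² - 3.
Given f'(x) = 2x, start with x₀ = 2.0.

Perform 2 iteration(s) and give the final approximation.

f(x) = x² - 3
f'(x) = 2x
x₀ = 2.0

Newton-Raphson formula: x_{n+1} = x_n - f(x_n)/f'(x_n)

Iteration 1:
  f(2.000000) = 1.000000
  f'(2.000000) = 4.000000
  x_1 = 2.000000 - 1.000000/4.000000 = 1.750000
Iteration 2:
  f(1.750000) = 0.062500
  f'(1.750000) = 3.500000
  x_2 = 1.750000 - 0.062500/3.500000 = 1.732143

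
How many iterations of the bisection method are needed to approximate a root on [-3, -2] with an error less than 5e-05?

We need (b-a)/2^n ≤ 5e-05
(-2 - (-3))/2^n ≤ 5e-05
1/2^n ≤ 5e-05
2^n ≥ 20000
n ≥ log₂(20000) = 14.29
n ≥ 15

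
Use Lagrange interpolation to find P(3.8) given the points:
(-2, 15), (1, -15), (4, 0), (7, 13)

Lagrange interpolation formula:
P(x) = Σ yᵢ × Lᵢ(x)
where Lᵢ(x) = Π_{j≠i} (x - xⱼ)/(xᵢ - xⱼ)

L_0(3.8) = (3.8 - 1)/(-2 - 1) × (3.8 - 4)/(-2 - 4) × (3.8 - 7)/(-2 - 7) = -0.011062
L_1(3.8) = (3.8 - (-2))/(1 - (-2)) × (3.8 - 4)/(1 - 4) × (3.8 - 7)/(1 - 7) = 0.068741
L_2(3.8) = (3.8 - (-2))/(4 - (-2)) × (3.8 - 1)/(4 - 1) × (3.8 - 7)/(4 - 7) = 0.962370
L_3(3.8) = (3.8 - (-2))/(7 - (-2)) × (3.8 - 1)/(7 - 1) × (3.8 - 4)/(7 - 4) = -0.020049

P(3.8) = 15×L_0(3.8) + (-15)×L_1(3.8) + 0×L_2(3.8) + 13×L_3(3.8)
P(3.8) = -1.457679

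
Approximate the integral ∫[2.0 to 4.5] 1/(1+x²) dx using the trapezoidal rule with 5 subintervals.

f(x) = 1/(1+x²)
a = 2.0, b = 4.5, n = 5
h = (b - a)/n = 0.500000

Trapezoidal rule: (h/2)[f(x₀) + 2f(x₁) + 2f(x₂) + ... + f(xₙ)]

x_0 = 2.0000, f(x_0) = 0.200000, coefficient = 1
x_1 = 2.5000, f(x_1) = 0.137931, coefficient = 2
x_2 = 3.0000, f(x_2) = 0.100000, coefficient = 2
x_3 = 3.5000, f(x_3) = 0.075472, coefficient = 2
x_4 = 4.0000, f(x_4) = 0.058824, coefficient = 2
x_5 = 4.5000, f(x_5) = 0.047059, coefficient = 1

I ≈ (0.500000/2) × 0.991511 = 0.247878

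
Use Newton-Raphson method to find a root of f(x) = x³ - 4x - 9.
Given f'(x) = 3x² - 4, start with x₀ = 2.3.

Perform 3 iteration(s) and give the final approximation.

f(x) = x³ - 4x - 9
f'(x) = 3x² - 4
x₀ = 2.3

Newton-Raphson formula: x_{n+1} = x_n - f(x_n)/f'(x_n)

Iteration 1:
  f(2.300000) = -6.033000
  f'(2.300000) = 11.870000
  x_1 = 2.300000 - (-6.033000)/11.870000 = 2.808256
Iteration 2:
  f(2.808256) = 1.913732
  f'(2.808256) = 19.658907
  x_2 = 2.808256 - 1.913732/19.658907 = 2.710909
Iteration 3:
  f(2.710909) = 0.078914
  f'(2.710909) = 18.047087
  x_3 = 2.710909 - 0.078914/18.047087 = 2.706537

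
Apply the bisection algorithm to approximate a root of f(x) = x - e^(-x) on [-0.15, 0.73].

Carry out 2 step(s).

f(x) = x - e^(-x)
Initial interval: [-0.15, 0.73]

Iteration 1:
  c_1 = (-0.150000 + 0.730000)/2 = 0.290000
  f(c_1) = f(0.290000) = -0.458264
  f(a) × f(c) ≥ 0, new interval: [0.290000, 0.730000]
Iteration 2:
  c_2 = (0.290000 + 0.730000)/2 = 0.510000
  f(c_2) = f(0.510000) = -0.090496
  f(a) × f(c) ≥ 0, new interval: [0.510000, 0.730000]

After 2 iteration(s), the approximation is c_2 = 0.510000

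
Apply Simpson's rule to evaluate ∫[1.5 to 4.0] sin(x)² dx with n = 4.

f(x) = sin(x)²
a = 1.5, b = 4.0, n = 4
h = (b - a)/n = 0.625000

Simpson's rule: (h/3)[f(x₀) + 4f(x₁) + 2f(x₂) + ... + f(xₙ)]

x_0 = 1.5000, f(x_0) = 0.994996, coefficient = 1
x_1 = 2.1250, f(x_1) = 0.723044, coefficient = 4
x_2 = 2.7500, f(x_2) = 0.145665, coefficient = 2
x_3 = 3.3750, f(x_3) = 0.053497, coefficient = 4
x_4 = 4.0000, f(x_4) = 0.572750, coefficient = 1

I ≈ (0.625000/3) × 4.965239 = 1.034425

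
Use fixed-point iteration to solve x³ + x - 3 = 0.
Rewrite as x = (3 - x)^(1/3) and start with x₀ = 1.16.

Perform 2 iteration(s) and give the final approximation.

Equation: x³ + x - 3 = 0
Fixed-point form: x = (3 - x)^(1/3)
x₀ = 1.16

x_1 = g(1.160000) = 1.225385
x_2 = g(1.225385) = 1.210695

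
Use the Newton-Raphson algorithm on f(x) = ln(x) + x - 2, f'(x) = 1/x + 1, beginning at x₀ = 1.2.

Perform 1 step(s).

f(x) = ln(x) + x - 2
f'(x) = 1/x + 1
x₀ = 1.2

Newton-Raphson formula: x_{n+1} = x_n - f(x_n)/f'(x_n)

Iteration 1:
  f(1.200000) = -0.617678
  f'(1.200000) = 1.833333
  x_1 = 1.200000 - (-0.617678)/1.833333 = 1.536916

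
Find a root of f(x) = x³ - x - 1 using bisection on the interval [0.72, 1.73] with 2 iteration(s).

f(x) = x³ - x - 1
Initial interval: [0.72, 1.73]

Iteration 1:
  c_1 = (0.720000 + 1.730000)/2 = 1.225000
  f(c_1) = f(1.225000) = -0.386734
  f(a) × f(c) ≥ 0, new interval: [1.225000, 1.730000]
Iteration 2:
  c_2 = (1.225000 + 1.730000)/2 = 1.477500
  f(c_2) = f(1.477500) = 0.747892
  f(a) × f(c) < 0, new interval: [1.225000, 1.477500]

After 2 iteration(s), the approximation is c_2 = 1.477500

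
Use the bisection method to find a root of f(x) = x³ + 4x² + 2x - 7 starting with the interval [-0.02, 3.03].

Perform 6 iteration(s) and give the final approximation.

f(x) = x³ + 4x² + 2x - 7
Initial interval: [-0.02, 3.03]

Iteration 1:
  c_1 = (-0.020000 + 3.030000)/2 = 1.505000
  f(c_1) = f(1.505000) = 8.478963
  f(a) × f(c) < 0, new interval: [-0.020000, 1.505000]
Iteration 2:
  c_2 = (-0.020000 + 1.505000)/2 = 0.742500
  f(c_2) = f(0.742500) = -2.900430
  f(a) × f(c) ≥ 0, new interval: [0.742500, 1.505000]
Iteration 3:
  c_3 = (0.742500 + 1.505000)/2 = 1.123750
  f(c_3) = f(1.123750) = 1.717844
  f(a) × f(c) < 0, new interval: [0.742500, 1.123750]
Iteration 4:
  c_4 = (0.742500 + 1.123750)/2 = 0.933125
  f(c_4) = f(0.933125) = -0.838368
  f(a) × f(c) ≥ 0, new interval: [0.933125, 1.123750]
Iteration 5:
  c_5 = (0.933125 + 1.123750)/2 = 1.028437
  f(c_5) = f(1.028437) = 0.375371
  f(a) × f(c) < 0, new interval: [0.933125, 1.028437]
Iteration 6:
  c_6 = (0.933125 + 1.028437)/2 = 0.980781
  f(c_6) = f(0.980781) = -0.247265
  f(a) × f(c) ≥ 0, new interval: [0.980781, 1.028437]

After 6 iteration(s), the approximation is c_6 = 0.980781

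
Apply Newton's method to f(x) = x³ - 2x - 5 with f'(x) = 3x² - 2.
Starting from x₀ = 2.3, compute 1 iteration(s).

f(x) = x³ - 2x - 5
f'(x) = 3x² - 2
x₀ = 2.3

Newton-Raphson formula: x_{n+1} = x_n - f(x_n)/f'(x_n)

Iteration 1:
  f(2.300000) = 2.567000
  f'(2.300000) = 13.870000
  x_1 = 2.300000 - 2.567000/13.870000 = 2.114924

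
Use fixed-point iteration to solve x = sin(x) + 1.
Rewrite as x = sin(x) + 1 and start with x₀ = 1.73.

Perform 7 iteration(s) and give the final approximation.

Equation: x = sin(x) + 1
Fixed-point form: x = sin(x) + 1
x₀ = 1.73

x_1 = g(1.730000) = 1.987354
x_2 = g(1.987354) = 1.914487
x_3 = g(1.914487) = 1.941517
x_4 = g(1.941517) = 1.932066
x_5 = g(1.932066) = 1.935449
x_6 = g(1.935449) = 1.934248
x_7 = g(1.934248) = 1.934675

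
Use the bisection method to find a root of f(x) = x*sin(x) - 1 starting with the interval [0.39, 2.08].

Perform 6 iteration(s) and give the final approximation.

f(x) = x*sin(x) - 1
Initial interval: [0.39, 2.08]

Iteration 1:
  c_1 = (0.390000 + 2.080000)/2 = 1.235000
  f(c_1) = f(1.235000) = 0.166023
  f(a) × f(c) < 0, new interval: [0.390000, 1.235000]
Iteration 2:
  c_2 = (0.390000 + 1.235000)/2 = 0.812500
  f(c_2) = f(0.812500) = -0.410118
  f(a) × f(c) ≥ 0, new interval: [0.812500, 1.235000]
Iteration 3:
  c_3 = (0.812500 + 1.235000)/2 = 1.023750
  f(c_3) = f(1.023750) = -0.125651
  f(a) × f(c) ≥ 0, new interval: [1.023750, 1.235000]
Iteration 4:
  c_4 = (1.023750 + 1.235000)/2 = 1.129375
  f(c_4) = f(1.129375) = 0.021119
  f(a) × f(c) < 0, new interval: [1.023750, 1.129375]
Iteration 5:
  c_5 = (1.023750 + 1.129375)/2 = 1.076563
  f(c_5) = f(1.076563) = -0.052267
  f(a) × f(c) ≥ 0, new interval: [1.076563, 1.129375]
Iteration 6:
  c_6 = (1.076563 + 1.129375)/2 = 1.102969
  f(c_6) = f(1.102969) = -0.015545
  f(a) × f(c) ≥ 0, new interval: [1.102969, 1.129375]

After 6 iteration(s), the approximation is c_6 = 1.102969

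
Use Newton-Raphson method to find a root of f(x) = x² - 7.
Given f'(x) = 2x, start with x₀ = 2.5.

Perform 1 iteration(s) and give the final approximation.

f(x) = x² - 7
f'(x) = 2x
x₀ = 2.5

Newton-Raphson formula: x_{n+1} = x_n - f(x_n)/f'(x_n)

Iteration 1:
  f(2.500000) = -0.750000
  f'(2.500000) = 5.000000
  x_1 = 2.500000 - (-0.750000)/5.000000 = 2.650000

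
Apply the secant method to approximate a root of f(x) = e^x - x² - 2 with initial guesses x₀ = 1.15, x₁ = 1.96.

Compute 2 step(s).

f(x) = e^x - x² - 2
x₀ = 1.15, x₁ = 1.96

Secant formula: x_{n+1} = x_n - f(x_n)(x_n - x_{n-1})/(f(x_n) - f(x_{n-1}))

Iteration 1:
  f(1.150000) = -0.164307
  f(1.960000) = 1.257727
  x_2 = 1.960000 - 1.257727×(1.960000 - 1.150000)/(1.257727 - (-0.164307))
       = 1.243590
Iteration 2:
  f(1.960000) = 1.257727
  f(1.243590) = -0.078474
  x_3 = 1.243590 - (-0.078474)×(1.243590 - 1.960000)/(-0.078474 - 1.257727)
       = 1.285665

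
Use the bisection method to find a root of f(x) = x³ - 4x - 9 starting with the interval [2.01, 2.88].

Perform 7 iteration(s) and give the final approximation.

f(x) = x³ - 4x - 9
Initial interval: [2.01, 2.88]

Iteration 1:
  c_1 = (2.010000 + 2.880000)/2 = 2.445000
  f(c_1) = f(2.445000) = -4.163729
  f(a) × f(c) ≥ 0, new interval: [2.445000, 2.880000]
Iteration 2:
  c_2 = (2.445000 + 2.880000)/2 = 2.662500
  f(c_2) = f(2.662500) = -0.775787
  f(a) × f(c) ≥ 0, new interval: [2.662500, 2.880000]
Iteration 3:
  c_3 = (2.662500 + 2.880000)/2 = 2.771250
  f(c_3) = f(2.771250) = 1.197719
  f(a) × f(c) < 0, new interval: [2.662500, 2.771250]
Iteration 4:
  c_4 = (2.662500 + 2.771250)/2 = 2.716875
  f(c_4) = f(2.716875) = 0.186868
  f(a) × f(c) < 0, new interval: [2.662500, 2.716875]
Iteration 5:
  c_5 = (2.662500 + 2.716875)/2 = 2.689687
  f(c_5) = f(2.689687) = -0.300424
  f(a) × f(c) ≥ 0, new interval: [2.689687, 2.716875]
Iteration 6:
  c_6 = (2.689687 + 2.716875)/2 = 2.703281
  f(c_6) = f(2.703281) = -0.058277
  f(a) × f(c) ≥ 0, new interval: [2.703281, 2.716875]
Iteration 7:
  c_7 = (2.703281 + 2.716875)/2 = 2.710078
  f(c_7) = f(2.710078) = 0.063920
  f(a) × f(c) < 0, new interval: [2.703281, 2.710078]

After 7 iteration(s), the approximation is c_7 = 2.710078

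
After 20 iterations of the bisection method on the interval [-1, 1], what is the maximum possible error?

Bisection error bound: |error| ≤ (b-a)/2^n
|error| ≤ (1 - (-1))/2^20 = 2/2^20
|error| ≤ 0.0000019073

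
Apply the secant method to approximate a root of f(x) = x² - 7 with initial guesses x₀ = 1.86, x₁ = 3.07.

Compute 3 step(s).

f(x) = x² - 7
x₀ = 1.86, x₁ = 3.07

Secant formula: x_{n+1} = x_n - f(x_n)(x_n - x_{n-1})/(f(x_n) - f(x_{n-1}))

Iteration 1:
  f(1.860000) = -3.540400
  f(3.070000) = 2.424900
  x_2 = 3.070000 - 2.424900×(3.070000 - 1.860000)/(2.424900 - (-3.540400))
       = 2.578134
Iteration 2:
  f(3.070000) = 2.424900
  f(2.578134) = -0.353226
  x_3 = 2.578134 - (-0.353226)×(2.578134 - 3.070000)/(-0.353226 - 2.424900)
       = 2.640672
Iteration 3:
  f(2.578134) = -0.353226
  f(2.640672) = -0.026849
  x_4 = 2.640672 - (-0.026849)×(2.640672 - 2.578134)/(-0.026849 - (-0.353226))
       = 2.645817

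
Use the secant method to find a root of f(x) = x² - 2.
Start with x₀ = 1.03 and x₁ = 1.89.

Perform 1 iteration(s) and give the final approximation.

f(x) = x² - 2
x₀ = 1.03, x₁ = 1.89

Secant formula: x_{n+1} = x_n - f(x_n)(x_n - x_{n-1})/(f(x_n) - f(x_{n-1}))

Iteration 1:
  f(1.030000) = -0.939100
  f(1.890000) = 1.572100
  x_2 = 1.890000 - 1.572100×(1.890000 - 1.030000)/(1.572100 - (-0.939100))
       = 1.351610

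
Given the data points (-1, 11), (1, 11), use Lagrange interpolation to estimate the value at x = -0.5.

Lagrange interpolation formula:
P(x) = Σ yᵢ × Lᵢ(x)
where Lᵢ(x) = Π_{j≠i} (x - xⱼ)/(xᵢ - xⱼ)

L_0(-0.5) = (-0.5 - 1)/(-1 - 1) = 0.750000
L_1(-0.5) = (-0.5 - (-1))/(1 - (-1)) = 0.250000

P(-0.5) = 11×L_0(-0.5) + 11×L_1(-0.5)
P(-0.5) = 11.000000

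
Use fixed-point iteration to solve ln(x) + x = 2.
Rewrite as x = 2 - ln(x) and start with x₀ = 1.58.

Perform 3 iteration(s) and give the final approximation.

Equation: ln(x) + x = 2
Fixed-point form: x = 2 - ln(x)
x₀ = 1.58

x_1 = g(1.580000) = 1.542575
x_2 = g(1.542575) = 1.566547
x_3 = g(1.566547) = 1.551126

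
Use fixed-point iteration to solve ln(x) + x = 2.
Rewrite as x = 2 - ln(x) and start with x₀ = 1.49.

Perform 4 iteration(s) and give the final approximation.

Equation: ln(x) + x = 2
Fixed-point form: x = 2 - ln(x)
x₀ = 1.49

x_1 = g(1.490000) = 1.601224
x_2 = g(1.601224) = 1.529232
x_3 = g(1.529232) = 1.575235
x_4 = g(1.575235) = 1.545596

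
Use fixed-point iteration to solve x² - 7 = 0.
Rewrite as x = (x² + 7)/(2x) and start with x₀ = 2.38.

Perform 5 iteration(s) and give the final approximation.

Equation: x² - 7 = 0
Fixed-point form: x = (x² + 7)/(2x)
x₀ = 2.38

x_1 = g(2.380000) = 2.660588
x_2 = g(2.660588) = 2.645793
x_3 = g(2.645793) = 2.645751
x_4 = g(2.645751) = 2.645751
x_5 = g(2.645751) = 2.645751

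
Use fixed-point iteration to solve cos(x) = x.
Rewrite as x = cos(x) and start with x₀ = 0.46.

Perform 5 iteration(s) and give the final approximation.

Equation: cos(x) = x
Fixed-point form: x = cos(x)
x₀ = 0.46

x_1 = g(0.460000) = 0.896052
x_2 = g(0.896052) = 0.624697
x_3 = g(0.624697) = 0.811140
x_4 = g(0.811140) = 0.688672
x_5 = g(0.688672) = 0.772091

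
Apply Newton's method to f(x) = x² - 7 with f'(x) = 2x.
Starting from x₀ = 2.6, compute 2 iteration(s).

f(x) = x² - 7
f'(x) = 2x
x₀ = 2.6

Newton-Raphson formula: x_{n+1} = x_n - f(x_n)/f'(x_n)

Iteration 1:
  f(2.600000) = -0.240000
  f'(2.600000) = 5.200000
  x_1 = 2.600000 - (-0.240000)/5.200000 = 2.646154
Iteration 2:
  f(2.646154) = 0.002130
  f'(2.646154) = 5.292308
  x_2 = 2.646154 - 0.002130/5.292308 = 2.645751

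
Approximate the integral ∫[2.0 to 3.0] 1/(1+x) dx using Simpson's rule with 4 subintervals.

f(x) = 1/(1+x)
a = 2.0, b = 3.0, n = 4
h = (b - a)/n = 0.250000

Simpson's rule: (h/3)[f(x₀) + 4f(x₁) + 2f(x₂) + ... + f(xₙ)]

x_0 = 2.0000, f(x_0) = 0.333333, coefficient = 1
x_1 = 2.2500, f(x_1) = 0.307692, coefficient = 4
x_2 = 2.5000, f(x_2) = 0.285714, coefficient = 2
x_3 = 2.7500, f(x_3) = 0.266667, coefficient = 4
x_4 = 3.0000, f(x_4) = 0.250000, coefficient = 1

I ≈ (0.250000/3) × 3.452198 = 0.287683
Exact value: 0.287682
Error: 0.000001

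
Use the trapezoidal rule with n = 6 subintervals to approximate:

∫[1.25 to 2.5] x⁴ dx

f(x) = x⁴
a = 1.25, b = 2.5, n = 6
h = (b - a)/n = 0.208333

Trapezoidal rule: (h/2)[f(x₀) + 2f(x₁) + 2f(x₂) + ... + f(xₙ)]

x_0 = 1.2500, f(x_0) = 2.441406, coefficient = 1
x_1 = 1.4583, f(x_1) = 4.523006, coefficient = 2
x_2 = 1.6667, f(x_2) = 7.716049, coefficient = 2
x_3 = 1.8750, f(x_3) = 12.359619, coefficient = 2
x_4 = 2.0833, f(x_4) = 18.838011, coefficient = 2
x_5 = 2.2917, f(x_5) = 27.580732, coefficient = 2
x_6 = 2.5000, f(x_6) = 39.062500, coefficient = 1

I ≈ (0.208333/2) × 183.538743 = 19.118619
Exact value: 18.920898
Error: 0.197721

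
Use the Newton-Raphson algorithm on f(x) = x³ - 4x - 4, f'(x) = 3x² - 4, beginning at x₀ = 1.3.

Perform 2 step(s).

f(x) = x³ - 4x - 4
f'(x) = 3x² - 4
x₀ = 1.3

Newton-Raphson formula: x_{n+1} = x_n - f(x_n)/f'(x_n)

Iteration 1:
  f(1.300000) = -7.003000
  f'(1.300000) = 1.070000
  x_1 = 1.300000 - (-7.003000)/1.070000 = 7.844860
Iteration 2:
  f(7.844860) = 447.407554
  f'(7.844860) = 180.625476
  x_2 = 7.844860 - 447.407554/180.625476 = 5.367870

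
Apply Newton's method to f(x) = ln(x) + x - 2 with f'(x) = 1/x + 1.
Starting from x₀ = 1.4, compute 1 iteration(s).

f(x) = ln(x) + x - 2
f'(x) = 1/x + 1
x₀ = 1.4

Newton-Raphson formula: x_{n+1} = x_n - f(x_n)/f'(x_n)

Iteration 1:
  f(1.400000) = -0.263528
  f'(1.400000) = 1.714286
  x_1 = 1.400000 - (-0.263528)/1.714286 = 1.553725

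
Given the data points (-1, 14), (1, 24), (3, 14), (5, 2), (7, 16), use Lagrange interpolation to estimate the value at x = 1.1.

Lagrange interpolation formula:
P(x) = Σ yᵢ × Lᵢ(x)
where Lᵢ(x) = Π_{j≠i} (x - xⱼ)/(xᵢ - xⱼ)

L_0(1.1) = (1.1 - 1)/(-1 - 1) × (1.1 - 3)/(-1 - 3) × (1.1 - 5)/(-1 - 5) × (1.1 - 7)/(-1 - 7) = -0.011385
L_1(1.1) = (1.1 - (-1))/(1 - (-1)) × (1.1 - 3)/(1 - 3) × (1.1 - 5)/(1 - 5) × (1.1 - 7)/(1 - 7) = 0.956353
L_2(1.1) = (1.1 - (-1))/(3 - (-1)) × (1.1 - 1)/(3 - 1) × (1.1 - 5)/(3 - 5) × (1.1 - 7)/(3 - 7) = 0.075502
L_3(1.1) = (1.1 - (-1))/(5 - (-1)) × (1.1 - 1)/(5 - 1) × (1.1 - 3)/(5 - 3) × (1.1 - 7)/(5 - 7) = -0.024522
L_4(1.1) = (1.1 - (-1))/(7 - (-1)) × (1.1 - 1)/(7 - 1) × (1.1 - 3)/(7 - 3) × (1.1 - 5)/(7 - 5) = 0.004052

P(1.1) = 14×L_0(1.1) + 24×L_1(1.1) + 14×L_2(1.1) + 2×L_3(1.1) + 16×L_4(1.1)
P(1.1) = 23.865898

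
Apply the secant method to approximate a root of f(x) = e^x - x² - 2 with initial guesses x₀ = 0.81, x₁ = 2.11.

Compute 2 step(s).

f(x) = e^x - x² - 2
x₀ = 0.81, x₁ = 2.11

Secant formula: x_{n+1} = x_n - f(x_n)(x_n - x_{n-1})/(f(x_n) - f(x_{n-1}))

Iteration 1:
  f(0.810000) = -0.408192
  f(2.110000) = 1.796141
  x_2 = 2.110000 - 1.796141×(2.110000 - 0.810000)/(1.796141 - (-0.408192))
       = 1.050730
Iteration 2:
  f(2.110000) = 1.796141
  f(1.050730) = -0.244295
  x_3 = 1.050730 - (-0.244295)×(1.050730 - 2.110000)/(-0.244295 - 1.796141)
       = 1.177553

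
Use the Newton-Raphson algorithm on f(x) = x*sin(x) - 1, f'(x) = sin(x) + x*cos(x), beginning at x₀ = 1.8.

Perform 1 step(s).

f(x) = x*sin(x) - 1
f'(x) = sin(x) + x*cos(x)
x₀ = 1.8

Newton-Raphson formula: x_{n+1} = x_n - f(x_n)/f'(x_n)

Iteration 1:
  f(1.800000) = 0.752926
  f'(1.800000) = 0.564884
  x_1 = 1.800000 - 0.752926/0.564884 = 0.467114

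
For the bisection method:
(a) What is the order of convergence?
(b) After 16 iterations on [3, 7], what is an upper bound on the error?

(a) Bisection has linear (order 1) convergence; the error is halved each step.

(b) Error bound = (b-a)/2^n = (7 - 3)/2^{16}
    = 4/2^{16}

(a) 1 (linear); (b) error ≤ 6.10e-05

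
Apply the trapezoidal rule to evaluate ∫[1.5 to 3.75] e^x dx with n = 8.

f(x) = e^x
a = 1.5, b = 3.75, n = 8
h = (b - a)/n = 0.281250

Trapezoidal rule: (h/2)[f(x₀) + 2f(x₁) + 2f(x₂) + ... + f(xₙ)]

x_0 = 1.5000, f(x_0) = 4.481689, coefficient = 1
x_1 = 1.7812, f(x_1) = 5.937273, coefficient = 2
x_2 = 2.0625, f(x_2) = 7.865609, coefficient = 2
x_3 = 2.3438, f(x_3) = 10.420239, coefficient = 2
x_4 = 2.6250, f(x_4) = 13.804574, coefficient = 2
x_5 = 2.9062, f(x_5) = 18.288089, coefficient = 2
x_6 = 3.1875, f(x_6) = 24.227782, coefficient = 2
x_7 = 3.4688, f(x_7) = 32.096597, coefficient = 2
x_8 = 3.7500, f(x_8) = 42.521082, coefficient = 1

I ≈ (0.281250/2) × 272.283100 = 38.289811
Exact value: 38.039393
Error: 0.250418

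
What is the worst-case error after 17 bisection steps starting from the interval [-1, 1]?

Bisection error bound: |error| ≤ (b-a)/2^n
|error| ≤ (1 - (-1))/2^17 = 2/2^17
|error| ≤ 0.0000152588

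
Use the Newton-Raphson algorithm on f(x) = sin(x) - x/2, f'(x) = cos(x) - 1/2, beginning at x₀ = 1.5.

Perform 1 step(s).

f(x) = sin(x) - x/2
f'(x) = cos(x) - 1/2
x₀ = 1.5

Newton-Raphson formula: x_{n+1} = x_n - f(x_n)/f'(x_n)

Iteration 1:
  f(1.500000) = 0.247495
  f'(1.500000) = -0.429263
  x_1 = 1.500000 - 0.247495/(-0.429263) = 2.076558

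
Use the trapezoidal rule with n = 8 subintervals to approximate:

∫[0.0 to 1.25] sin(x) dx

f(x) = sin(x)
a = 0.0, b = 1.25, n = 8
h = (b - a)/n = 0.156250

Trapezoidal rule: (h/2)[f(x₀) + 2f(x₁) + 2f(x₂) + ... + f(xₙ)]

x_0 = 0.0000, f(x_0) = 0.000000, coefficient = 1
x_1 = 0.1562, f(x_1) = 0.155615, coefficient = 2
x_2 = 0.3125, f(x_2) = 0.307439, coefficient = 2
x_3 = 0.4688, f(x_3) = 0.451771, coefficient = 2
x_4 = 0.6250, f(x_4) = 0.585097, coefficient = 2
x_5 = 0.7812, f(x_5) = 0.704168, coefficient = 2
x_6 = 0.9375, f(x_6) = 0.806081, coefficient = 2
x_7 = 1.0938, f(x_7) = 0.888355, coefficient = 2
x_8 = 1.2500, f(x_8) = 0.948985, coefficient = 1

I ≈ (0.156250/2) × 8.746036 = 0.683284
Exact value: 0.684678
Error: 0.001394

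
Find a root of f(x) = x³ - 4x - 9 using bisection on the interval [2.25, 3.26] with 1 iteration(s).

f(x) = x³ - 4x - 9
Initial interval: [2.25, 3.26]

Iteration 1:
  c_1 = (2.250000 + 3.260000)/2 = 2.755000
  f(c_1) = f(2.755000) = 0.890519
  f(a) × f(c) < 0, new interval: [2.250000, 2.755000]

After 1 iteration(s), the approximation is c_1 = 2.755000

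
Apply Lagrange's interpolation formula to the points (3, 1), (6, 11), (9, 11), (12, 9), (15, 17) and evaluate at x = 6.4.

Lagrange interpolation formula:
P(x) = Σ yᵢ × Lᵢ(x)
where Lᵢ(x) = Π_{j≠i} (x - xⱼ)/(xᵢ - xⱼ)

L_0(6.4) = (6.4 - 6)/(3 - 6) × (6.4 - 9)/(3 - 9) × (6.4 - 12)/(3 - 12) × (6.4 - 15)/(3 - 15) = -0.025765
L_1(6.4) = (6.4 - 3)/(6 - 3) × (6.4 - 9)/(6 - 9) × (6.4 - 12)/(6 - 12) × (6.4 - 15)/(6 - 15) = 0.875997
L_2(6.4) = (6.4 - 3)/(9 - 3) × (6.4 - 6)/(9 - 6) × (6.4 - 12)/(9 - 12) × (6.4 - 15)/(9 - 15) = 0.202153
L_3(6.4) = (6.4 - 3)/(12 - 3) × (6.4 - 6)/(12 - 6) × (6.4 - 9)/(12 - 9) × (6.4 - 15)/(12 - 15) = -0.062571
L_4(6.4) = (6.4 - 3)/(15 - 3) × (6.4 - 6)/(15 - 6) × (6.4 - 9)/(15 - 9) × (6.4 - 12)/(15 - 12) = 0.010186

P(6.4) = 1×L_0(6.4) + 11×L_1(6.4) + 11×L_2(6.4) + 9×L_3(6.4) + 17×L_4(6.4)
P(6.4) = 11.443905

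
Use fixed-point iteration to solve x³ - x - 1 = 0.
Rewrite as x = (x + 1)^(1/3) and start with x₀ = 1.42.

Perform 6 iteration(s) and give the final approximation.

Equation: x³ - x - 1 = 0
Fixed-point form: x = (x + 1)^(1/3)
x₀ = 1.42

x_1 = g(1.420000) = 1.342575
x_2 = g(1.342575) = 1.328101
x_3 = g(1.328101) = 1.325360
x_4 = g(1.325360) = 1.324840
x_5 = g(1.324840) = 1.324741
x_6 = g(1.324741) = 1.324722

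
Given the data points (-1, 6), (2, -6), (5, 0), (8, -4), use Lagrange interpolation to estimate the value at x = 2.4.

Lagrange interpolation formula:
P(x) = Σ yᵢ × Lᵢ(x)
where Lᵢ(x) = Π_{j≠i} (x - xⱼ)/(xᵢ - xⱼ)

L_0(2.4) = (2.4 - 2)/(-1 - 2) × (2.4 - 5)/(-1 - 5) × (2.4 - 8)/(-1 - 8) = -0.035951
L_1(2.4) = (2.4 - (-1))/(2 - (-1)) × (2.4 - 5)/(2 - 5) × (2.4 - 8)/(2 - 8) = 0.916741
L_2(2.4) = (2.4 - (-1))/(5 - (-1)) × (2.4 - 2)/(5 - 2) × (2.4 - 8)/(5 - 8) = 0.141037
L_3(2.4) = (2.4 - (-1))/(8 - (-1)) × (2.4 - 2)/(8 - 2) × (2.4 - 5)/(8 - 5) = -0.021827

P(2.4) = 6×L_0(2.4) + (-6)×L_1(2.4) + 0×L_2(2.4) + (-4)×L_3(2.4)
P(2.4) = -5.628840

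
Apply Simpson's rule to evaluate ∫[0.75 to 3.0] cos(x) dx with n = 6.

f(x) = cos(x)
a = 0.75, b = 3.0, n = 6
h = (b - a)/n = 0.375000

Simpson's rule: (h/3)[f(x₀) + 4f(x₁) + 2f(x₂) + ... + f(xₙ)]

x_0 = 0.7500, f(x_0) = 0.731689, coefficient = 1
x_1 = 1.1250, f(x_1) = 0.431177, coefficient = 4
x_2 = 1.5000, f(x_2) = 0.070737, coefficient = 2
x_3 = 1.8750, f(x_3) = -0.299534, coefficient = 4
x_4 = 2.2500, f(x_4) = -0.628174, coefficient = 2
x_5 = 2.6250, f(x_5) = -0.869507, coefficient = 4
x_6 = 3.0000, f(x_6) = -0.989992, coefficient = 1

I ≈ (0.375000/3) × -4.324633 = -0.540579
Exact value: -0.540519
Error: 0.000060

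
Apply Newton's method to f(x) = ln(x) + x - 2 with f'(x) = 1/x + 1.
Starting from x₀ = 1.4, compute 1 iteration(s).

f(x) = ln(x) + x - 2
f'(x) = 1/x + 1
x₀ = 1.4

Newton-Raphson formula: x_{n+1} = x_n - f(x_n)/f'(x_n)

Iteration 1:
  f(1.400000) = -0.263528
  f'(1.400000) = 1.714286
  x_1 = 1.400000 - (-0.263528)/1.714286 = 1.553725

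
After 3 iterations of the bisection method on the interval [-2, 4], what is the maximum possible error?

Bisection error bound: |error| ≤ (b-a)/2^n
|error| ≤ (4 - (-2))/2^3 = 6/2^3
|error| ≤ 0.7500000000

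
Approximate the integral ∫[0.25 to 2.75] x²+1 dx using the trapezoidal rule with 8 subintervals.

f(x) = x²+1
a = 0.25, b = 2.75, n = 8
h = (b - a)/n = 0.312500

Trapezoidal rule: (h/2)[f(x₀) + 2f(x₁) + 2f(x₂) + ... + f(xₙ)]

x_0 = 0.2500, f(x_0) = 1.062500, coefficient = 1
x_1 = 0.5625, f(x_1) = 1.316406, coefficient = 2
x_2 = 0.8750, f(x_2) = 1.765625, coefficient = 2
x_3 = 1.1875, f(x_3) = 2.410156, coefficient = 2
x_4 = 1.5000, f(x_4) = 3.250000, coefficient = 2
x_5 = 1.8125, f(x_5) = 4.285156, coefficient = 2
x_6 = 2.1250, f(x_6) = 5.515625, coefficient = 2
x_7 = 2.4375, f(x_7) = 6.941406, coefficient = 2
x_8 = 2.7500, f(x_8) = 8.562500, coefficient = 1

I ≈ (0.312500/2) × 60.593750 = 9.467773
Exact value: 9.427083
Error: 0.040690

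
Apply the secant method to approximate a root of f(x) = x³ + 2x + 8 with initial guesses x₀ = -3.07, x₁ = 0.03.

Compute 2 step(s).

f(x) = x³ + 2x + 8
x₀ = -3.07, x₁ = 0.03

Secant formula: x_{n+1} = x_n - f(x_n)(x_n - x_{n-1})/(f(x_n) - f(x_{n-1}))

Iteration 1:
  f(-3.070000) = -27.074443
  f(0.030000) = 8.060027
  x_2 = 0.030000 - 8.060027×(0.030000 - (-3.070000))/(8.060027 - (-27.074443))
       = -0.681156
Iteration 2:
  f(0.030000) = 8.060027
  f(-0.681156) = 6.321650
  x_3 = -0.681156 - 6.321650×(-0.681156 - 0.030000)/(6.321650 - 8.060027)
       = -3.267292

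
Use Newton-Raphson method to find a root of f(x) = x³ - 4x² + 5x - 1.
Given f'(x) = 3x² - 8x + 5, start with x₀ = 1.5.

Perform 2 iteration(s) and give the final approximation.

f(x) = x³ - 4x² + 5x - 1
f'(x) = 3x² - 8x + 5
x₀ = 1.5

Newton-Raphson formula: x_{n+1} = x_n - f(x_n)/f'(x_n)

Iteration 1:
  f(1.500000) = 0.875000
  f'(1.500000) = -0.250000
  x_1 = 1.500000 - 0.875000/(-0.250000) = 5.000000
Iteration 2:
  f(5.000000) = 49.000000
  f'(5.000000) = 40.000000
  x_2 = 5.000000 - 49.000000/40.000000 = 3.775000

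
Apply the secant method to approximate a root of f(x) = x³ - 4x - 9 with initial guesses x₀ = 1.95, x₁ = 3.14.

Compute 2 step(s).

f(x) = x³ - 4x - 9
x₀ = 1.95, x₁ = 3.14

Secant formula: x_{n+1} = x_n - f(x_n)(x_n - x_{n-1})/(f(x_n) - f(x_{n-1}))

Iteration 1:
  f(1.950000) = -9.385125
  f(3.140000) = 9.399144
  x_2 = 3.140000 - 9.399144×(3.140000 - 1.950000)/(9.399144 - (-9.385125))
       = 2.544556
Iteration 2:
  f(3.140000) = 9.399144
  f(2.544556) = -2.702822
  x_3 = 2.544556 - (-2.702822)×(2.544556 - 3.140000)/(-2.702822 - 9.399144)
       = 2.677541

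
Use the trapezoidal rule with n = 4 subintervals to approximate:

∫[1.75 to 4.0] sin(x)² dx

f(x) = sin(x)²
a = 1.75, b = 4.0, n = 4
h = (b - a)/n = 0.562500

Trapezoidal rule: (h/2)[f(x₀) + 2f(x₁) + 2f(x₂) + ... + f(xₙ)]

x_0 = 1.7500, f(x_0) = 0.968228, coefficient = 1
x_1 = 2.3125, f(x_1) = 0.543639, coefficient = 2
x_2 = 2.8750, f(x_2) = 0.069404, coefficient = 2
x_3 = 3.4375, f(x_3) = 0.085035, coefficient = 2
x_4 = 4.0000, f(x_4) = 0.572750, coefficient = 1

I ≈ (0.562500/2) × 2.937134 = 0.826069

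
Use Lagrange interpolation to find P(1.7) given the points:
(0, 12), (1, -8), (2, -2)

Lagrange interpolation formula:
P(x) = Σ yᵢ × Lᵢ(x)
where Lᵢ(x) = Π_{j≠i} (x - xⱼ)/(xᵢ - xⱼ)

L_0(1.7) = (1.7 - 1)/(0 - 1) × (1.7 - 2)/(0 - 2) = -0.105000
L_1(1.7) = (1.7 - 0)/(1 - 0) × (1.7 - 2)/(1 - 2) = 0.510000
L_2(1.7) = (1.7 - 0)/(2 - 0) × (1.7 - 1)/(2 - 1) = 0.595000

P(1.7) = 12×L_0(1.7) + (-8)×L_1(1.7) + (-2)×L_2(1.7)
P(1.7) = -6.530000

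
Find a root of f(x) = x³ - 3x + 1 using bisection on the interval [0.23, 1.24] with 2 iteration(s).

f(x) = x³ - 3x + 1
Initial interval: [0.23, 1.24]

Iteration 1:
  c_1 = (0.230000 + 1.240000)/2 = 0.735000
  f(c_1) = f(0.735000) = -0.807935
  f(a) × f(c) < 0, new interval: [0.230000, 0.735000]
Iteration 2:
  c_2 = (0.230000 + 0.735000)/2 = 0.482500
  f(c_2) = f(0.482500) = -0.335171
  f(a) × f(c) < 0, new interval: [0.230000, 0.482500]

After 2 iteration(s), the approximation is c_2 = 0.482500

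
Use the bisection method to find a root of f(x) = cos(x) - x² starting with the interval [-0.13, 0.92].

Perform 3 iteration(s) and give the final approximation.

f(x) = cos(x) - x²
Initial interval: [-0.13, 0.92]

Iteration 1:
  c_1 = (-0.130000 + 0.920000)/2 = 0.395000
  f(c_1) = f(0.395000) = 0.766972
  f(a) × f(c) ≥ 0, new interval: [0.395000, 0.920000]
Iteration 2:
  c_2 = (0.395000 + 0.920000)/2 = 0.657500
  f(c_2) = f(0.657500) = 0.359216
  f(a) × f(c) ≥ 0, new interval: [0.657500, 0.920000]
Iteration 3:
  c_3 = (0.657500 + 0.920000)/2 = 0.788750
  f(c_3) = f(0.788750) = 0.082606
  f(a) × f(c) ≥ 0, new interval: [0.788750, 0.920000]

After 3 iteration(s), the approximation is c_3 = 0.788750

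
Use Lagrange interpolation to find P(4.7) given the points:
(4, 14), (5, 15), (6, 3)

Lagrange interpolation formula:
P(x) = Σ yᵢ × Lᵢ(x)
where Lᵢ(x) = Π_{j≠i} (x - xⱼ)/(xᵢ - xⱼ)

L_0(4.7) = (4.7 - 5)/(4 - 5) × (4.7 - 6)/(4 - 6) = 0.195000
L_1(4.7) = (4.7 - 4)/(5 - 4) × (4.7 - 6)/(5 - 6) = 0.910000
L_2(4.7) = (4.7 - 4)/(6 - 4) × (4.7 - 5)/(6 - 5) = -0.105000

P(4.7) = 14×L_0(4.7) + 15×L_1(4.7) + 3×L_2(4.7)
P(4.7) = 16.065000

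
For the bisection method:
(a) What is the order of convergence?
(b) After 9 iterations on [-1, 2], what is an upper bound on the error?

(a) Bisection has linear (order 1) convergence; the error is halved each step.

(b) Error bound = (b-a)/2^n = (2 - (-1))/2^{9}
    = 3/2^{9}

(a) 1 (linear); (b) error ≤ 5.86e-03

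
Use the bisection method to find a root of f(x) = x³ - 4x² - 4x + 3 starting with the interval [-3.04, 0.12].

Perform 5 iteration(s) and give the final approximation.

f(x) = x³ - 4x² - 4x + 3
Initial interval: [-3.04, 0.12]

Iteration 1:
  c_1 = (-3.040000 + 0.120000)/2 = -1.460000
  f(c_1) = f(-1.460000) = -2.798536
  f(a) × f(c) ≥ 0, new interval: [-1.460000, 0.120000]
Iteration 2:
  c_2 = (-1.460000 + 0.120000)/2 = -0.670000
  f(c_2) = f(-0.670000) = 3.583637
  f(a) × f(c) < 0, new interval: [-1.460000, -0.670000]
Iteration 3:
  c_3 = (-1.460000 + (-0.670000))/2 = -1.065000
  f(c_3) = f(-1.065000) = 1.515150
  f(a) × f(c) < 0, new interval: [-1.460000, -1.065000]
Iteration 4:
  c_4 = (-1.460000 + (-1.065000))/2 = -1.262500
  f(c_4) = f(-1.262500) = -0.337932
  f(a) × f(c) ≥ 0, new interval: [-1.262500, -1.065000]
Iteration 5:
  c_5 = (-1.262500 + (-1.065000))/2 = -1.163750
  f(c_5) = f(-1.163750) = 0.661661
  f(a) × f(c) < 0, new interval: [-1.262500, -1.163750]

After 5 iteration(s), the approximation is c_5 = -1.163750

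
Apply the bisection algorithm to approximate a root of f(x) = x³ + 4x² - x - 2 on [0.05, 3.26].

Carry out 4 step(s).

f(x) = x³ + 4x² - x - 2
Initial interval: [0.05, 3.26]

Iteration 1:
  c_1 = (0.050000 + 3.260000)/2 = 1.655000
  f(c_1) = f(1.655000) = 11.834186
  f(a) × f(c) < 0, new interval: [0.050000, 1.655000]
Iteration 2:
  c_2 = (0.050000 + 1.655000)/2 = 0.852500
  f(c_2) = f(0.852500) = 0.674085
  f(a) × f(c) < 0, new interval: [0.050000, 0.852500]
Iteration 3:
  c_3 = (0.050000 + 0.852500)/2 = 0.451250
  f(c_3) = f(0.451250) = -1.544857
  f(a) × f(c) ≥ 0, new interval: [0.451250, 0.852500]
Iteration 4:
  c_4 = (0.451250 + 0.852500)/2 = 0.651875
  f(c_4) = f(0.651875) = -0.675103
  f(a) × f(c) ≥ 0, new interval: [0.651875, 0.852500]

After 4 iteration(s), the approximation is c_4 = 0.651875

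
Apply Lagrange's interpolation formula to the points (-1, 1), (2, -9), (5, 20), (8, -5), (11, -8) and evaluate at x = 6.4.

Lagrange interpolation formula:
P(x) = Σ yᵢ × Lᵢ(x)
where Lᵢ(x) = Π_{j≠i} (x - xⱼ)/(xᵢ - xⱼ)

L_0(6.4) = (6.4 - 2)/(-1 - 2) × (6.4 - 5)/(-1 - 5) × (6.4 - 8)/(-1 - 8) × (6.4 - 11)/(-1 - 11) = 0.023322
L_1(6.4) = (6.4 - (-1))/(2 - (-1)) × (6.4 - 5)/(2 - 5) × (6.4 - 8)/(2 - 8) × (6.4 - 11)/(2 - 11) = -0.156892
L_2(6.4) = (6.4 - (-1))/(5 - (-1)) × (6.4 - 2)/(5 - 2) × (6.4 - 8)/(5 - 8) × (6.4 - 11)/(5 - 11) = 0.739635
L_3(6.4) = (6.4 - (-1))/(8 - (-1)) × (6.4 - 2)/(8 - 2) × (6.4 - 5)/(8 - 5) × (6.4 - 11)/(8 - 11) = 0.431453
L_4(6.4) = (6.4 - (-1))/(11 - (-1)) × (6.4 - 2)/(11 - 2) × (6.4 - 5)/(11 - 5) × (6.4 - 8)/(11 - 8) = -0.037518

P(6.4) = 1×L_0(6.4) + (-9)×L_1(6.4) + 20×L_2(6.4) + (-5)×L_3(6.4) + (-8)×L_4(6.4)
P(6.4) = 14.370917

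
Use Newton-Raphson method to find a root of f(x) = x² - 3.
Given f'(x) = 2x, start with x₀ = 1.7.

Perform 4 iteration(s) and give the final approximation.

f(x) = x² - 3
f'(x) = 2x
x₀ = 1.7

Newton-Raphson formula: x_{n+1} = x_n - f(x_n)/f'(x_n)

Iteration 1:
  f(1.700000) = -0.110000
  f'(1.700000) = 3.400000
  x_1 = 1.700000 - (-0.110000)/3.400000 = 1.732353
Iteration 2:
  f(1.732353) = 0.001047
  f'(1.732353) = 3.464706
  x_2 = 1.732353 - 0.001047/3.464706 = 1.732051
Iteration 3:
  f(1.732051) = 0.000000
  f'(1.732051) = 3.464102
  x_3 = 1.732051 - 0.000000/3.464102 = 1.732051
Iteration 4:
  f(1.732051) = 0.000000
  f'(1.732051) = 3.464102
  x_4 = 1.732051 - 0.000000/3.464102 = 1.732051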